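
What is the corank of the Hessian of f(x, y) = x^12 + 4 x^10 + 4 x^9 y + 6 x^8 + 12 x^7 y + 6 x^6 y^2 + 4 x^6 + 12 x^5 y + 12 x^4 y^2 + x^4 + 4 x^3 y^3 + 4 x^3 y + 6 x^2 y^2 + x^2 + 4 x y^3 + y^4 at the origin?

1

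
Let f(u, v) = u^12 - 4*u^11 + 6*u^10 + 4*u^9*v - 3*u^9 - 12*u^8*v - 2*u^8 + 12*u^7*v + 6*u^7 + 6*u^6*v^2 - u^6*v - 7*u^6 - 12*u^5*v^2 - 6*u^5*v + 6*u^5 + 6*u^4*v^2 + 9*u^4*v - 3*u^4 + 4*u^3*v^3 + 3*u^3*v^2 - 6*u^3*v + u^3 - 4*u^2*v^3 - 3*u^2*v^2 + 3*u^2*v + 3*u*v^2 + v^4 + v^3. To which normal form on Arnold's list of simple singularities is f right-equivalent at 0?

The Hessian of f at 0 has rank 0. Corank 2; j^3 = (u + v)^3 is a perfect cube, so E-series; the 4-jet and mu = 6 give E_6.

E_{6}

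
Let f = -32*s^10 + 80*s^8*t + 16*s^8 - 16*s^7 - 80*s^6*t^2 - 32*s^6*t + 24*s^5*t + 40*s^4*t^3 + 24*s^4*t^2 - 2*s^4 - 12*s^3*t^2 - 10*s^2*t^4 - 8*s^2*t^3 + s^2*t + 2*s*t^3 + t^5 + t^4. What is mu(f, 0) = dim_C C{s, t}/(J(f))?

5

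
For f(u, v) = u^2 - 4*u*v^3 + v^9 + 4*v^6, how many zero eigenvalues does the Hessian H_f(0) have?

1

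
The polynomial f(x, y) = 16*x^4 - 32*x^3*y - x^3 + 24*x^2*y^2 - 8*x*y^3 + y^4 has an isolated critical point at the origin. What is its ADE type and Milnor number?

Type E_6, Milnor number mu = 6.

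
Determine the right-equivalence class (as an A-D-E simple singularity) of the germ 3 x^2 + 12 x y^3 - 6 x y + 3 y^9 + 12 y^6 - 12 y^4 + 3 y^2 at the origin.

A_{8}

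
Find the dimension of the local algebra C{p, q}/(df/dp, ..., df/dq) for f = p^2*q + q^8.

9

The Hessian of f at 0 has rank 0. Corank 2; j^3 = p^2*q has shape L^2 M (L != M), so D-series; mu = 9 gives D_9.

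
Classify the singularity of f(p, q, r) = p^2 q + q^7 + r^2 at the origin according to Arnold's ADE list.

D_{8}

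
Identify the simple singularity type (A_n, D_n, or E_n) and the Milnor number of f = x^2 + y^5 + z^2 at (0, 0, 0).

The Hessian of f at 0 is [[2, 0, 0], [0, 0, 0], [0, 0, 2]] with rank 2, so corank 1. A Groebner basis of the Jacobian ideal J(f) in C{x,y,z} is {y^4, x, z}; counting standard monomials gives mu = 4. Corank 1: A-series; mu = 4 gives A_4.

Type A_{4}, Milnor number mu = 4.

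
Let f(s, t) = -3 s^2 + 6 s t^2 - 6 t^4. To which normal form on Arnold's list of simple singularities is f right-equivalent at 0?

The Hessian of f at 0 has rank 1. Corank 1: A-series; mu = 3 gives A_3.

A3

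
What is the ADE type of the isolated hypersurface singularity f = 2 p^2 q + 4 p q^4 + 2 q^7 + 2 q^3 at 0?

D4

The Hessian of f at 0 has rank 0. Corank 2; j^3 = 2*q*(p^2 + q^2) splits into three distinct lines over C (the quadratic factor has nonzero discriminant), so D_4.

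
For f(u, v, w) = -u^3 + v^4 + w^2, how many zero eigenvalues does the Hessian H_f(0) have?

Hessian at 0 has rank 1.

2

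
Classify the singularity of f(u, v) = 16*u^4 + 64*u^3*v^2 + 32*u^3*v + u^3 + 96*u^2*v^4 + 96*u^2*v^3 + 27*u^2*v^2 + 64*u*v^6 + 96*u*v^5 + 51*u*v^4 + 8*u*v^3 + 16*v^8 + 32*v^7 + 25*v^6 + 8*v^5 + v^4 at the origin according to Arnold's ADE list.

The Hessian of f at 0 is [[0, 0], [0, 0]] with rank 0, so corank 2. A Groebner basis of the Jacobian ideal J(f) in C{u,v} is {u^3, u^2*v, u^2/2 + u*v^2, -3*u^2 + v^3}; counting standard monomials gives mu = 6. Corank 2; j^3 = u^3 is a perfect cube, so E-series; the 4-jet and mu = 6 give E_6.

E_{6}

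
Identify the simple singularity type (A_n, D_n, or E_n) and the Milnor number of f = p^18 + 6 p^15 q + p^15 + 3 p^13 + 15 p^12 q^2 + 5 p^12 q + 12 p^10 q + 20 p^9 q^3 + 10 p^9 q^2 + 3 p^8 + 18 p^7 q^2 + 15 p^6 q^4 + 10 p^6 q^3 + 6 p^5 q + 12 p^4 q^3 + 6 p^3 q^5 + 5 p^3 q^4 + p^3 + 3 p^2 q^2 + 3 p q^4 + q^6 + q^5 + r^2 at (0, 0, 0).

Type E8, Milnor number mu = 8.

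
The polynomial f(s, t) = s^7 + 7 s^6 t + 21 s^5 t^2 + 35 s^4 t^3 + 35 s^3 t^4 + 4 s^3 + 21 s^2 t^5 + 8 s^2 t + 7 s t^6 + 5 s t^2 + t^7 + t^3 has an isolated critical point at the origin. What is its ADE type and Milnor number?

Type D_8, Milnor number mu = 8.

The Hessian of f at 0 has rank 0. Corank 2; j^3 = (s + t)*(2*s + t)^2 has shape L^2 M (L != M), so D-series; mu = 8 gives D_8.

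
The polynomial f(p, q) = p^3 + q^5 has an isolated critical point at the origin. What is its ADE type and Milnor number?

Type E_8, Milnor number mu = 8.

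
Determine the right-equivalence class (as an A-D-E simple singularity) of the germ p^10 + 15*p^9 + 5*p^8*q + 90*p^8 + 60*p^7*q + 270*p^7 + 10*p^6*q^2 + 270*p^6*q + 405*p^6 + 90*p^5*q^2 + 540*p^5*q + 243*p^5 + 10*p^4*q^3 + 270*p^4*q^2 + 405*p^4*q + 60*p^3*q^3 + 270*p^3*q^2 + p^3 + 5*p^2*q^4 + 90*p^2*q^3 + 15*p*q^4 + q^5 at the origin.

The Hessian of f at 0 has rank 0. Corank 2; j^3 = p^3 is a perfect cube, so E-series; the 5-jet and mu = 8 give E_8.

E_8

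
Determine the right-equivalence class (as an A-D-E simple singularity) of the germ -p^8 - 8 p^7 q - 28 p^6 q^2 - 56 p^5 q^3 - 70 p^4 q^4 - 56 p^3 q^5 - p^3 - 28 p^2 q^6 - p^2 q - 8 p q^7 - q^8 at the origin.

D_{9}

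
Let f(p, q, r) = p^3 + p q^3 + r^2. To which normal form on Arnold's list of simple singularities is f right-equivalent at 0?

E_{7}

The Hessian of f at 0 is [[0, 0, 0], [0, 0, 0], [0, 0, 2]] with rank 1, so corank 2. A Groebner basis of the Jacobian ideal J(f) in C{p,q,r} is {p^3, p*q^2, 3*p^2 + q^3, r}; counting standard monomials gives mu = 7. Corank 2; j^3 = p^3 is a perfect cube, so E-series; the 4-jet and mu = 7 give E_7.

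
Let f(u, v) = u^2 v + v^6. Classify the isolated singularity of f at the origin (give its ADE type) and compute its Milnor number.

The Hessian of f at 0 has rank 0. Corank 2; j^3 = u^2*v has shape L^2 M (L != M), so D-series; mu = 7 gives D_7.

Type D7, Milnor number mu = 7.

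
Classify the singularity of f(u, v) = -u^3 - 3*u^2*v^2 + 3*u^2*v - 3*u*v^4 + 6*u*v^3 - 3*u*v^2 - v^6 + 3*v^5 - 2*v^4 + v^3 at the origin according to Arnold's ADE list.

E_{6}

The Hessian of f at 0 has rank 0. Corank 2; j^3 = -(u - v)^3 is a perfect cube, so E-series; the 4-jet and mu = 6 give E_6.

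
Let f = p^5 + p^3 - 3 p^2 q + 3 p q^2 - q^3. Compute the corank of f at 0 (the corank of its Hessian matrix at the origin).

2

The Hessian at 0 is [[0, 0], [0, 0]] of rank 0; hence corank 2.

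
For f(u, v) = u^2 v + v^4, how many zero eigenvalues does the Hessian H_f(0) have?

2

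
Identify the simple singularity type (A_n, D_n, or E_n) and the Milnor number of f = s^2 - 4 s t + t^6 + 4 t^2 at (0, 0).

The Hessian of f at 0 is [[2, -4], [-4, 8]] with rank 1, so corank 1. A Groebner basis of the Jacobian ideal J(f) in C{s,t} is {t^5, s - 2*t}; counting standard monomials gives mu = 5. Corank 1: A-series; mu = 5 gives A_5.

Type A_{5}, Milnor number mu = 5.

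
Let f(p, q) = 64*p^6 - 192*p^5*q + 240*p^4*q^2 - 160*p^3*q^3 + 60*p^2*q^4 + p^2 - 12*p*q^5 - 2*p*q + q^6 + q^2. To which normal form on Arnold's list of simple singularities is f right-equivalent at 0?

The Hessian of f at 0 is [[2, -2], [-2, 2]] with rank 1, so corank 1. A Groebner basis of the Jacobian ideal J(f) in C{p,q} is {q^5, p - q}; counting standard monomials gives mu = 5. Corank 1: A-series; mu = 5 gives A_5.

A_{5}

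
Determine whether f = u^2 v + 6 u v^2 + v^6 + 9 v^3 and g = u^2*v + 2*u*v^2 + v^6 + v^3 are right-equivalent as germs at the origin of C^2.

Yes.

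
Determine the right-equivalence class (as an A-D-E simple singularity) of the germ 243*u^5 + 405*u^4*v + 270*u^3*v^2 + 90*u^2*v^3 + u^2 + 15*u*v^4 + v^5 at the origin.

A_{4}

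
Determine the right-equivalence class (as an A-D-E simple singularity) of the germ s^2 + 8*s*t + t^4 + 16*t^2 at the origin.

A_{3}

The Hessian of f at 0 has rank 1. Corank 1: A-series; mu = 3 gives A_3.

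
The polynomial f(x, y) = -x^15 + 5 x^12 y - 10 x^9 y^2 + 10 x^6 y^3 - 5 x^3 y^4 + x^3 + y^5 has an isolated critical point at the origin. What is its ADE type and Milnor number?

Type E_8, Milnor number mu = 8.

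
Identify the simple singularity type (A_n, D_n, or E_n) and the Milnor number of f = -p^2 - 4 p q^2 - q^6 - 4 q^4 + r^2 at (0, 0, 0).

Type A_{5}, Milnor number mu = 5.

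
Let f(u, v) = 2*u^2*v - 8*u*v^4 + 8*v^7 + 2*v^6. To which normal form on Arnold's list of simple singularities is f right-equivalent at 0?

The Hessian of f at 0 has rank 0. Corank 2; j^3 = 2*u^2*v has shape L^2 M (L != M), so D-series; mu = 7 gives D_7.

D7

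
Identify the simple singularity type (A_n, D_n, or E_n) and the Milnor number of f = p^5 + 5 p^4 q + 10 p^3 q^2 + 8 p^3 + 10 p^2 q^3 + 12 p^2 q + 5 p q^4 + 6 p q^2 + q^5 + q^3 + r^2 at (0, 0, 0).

The Hessian of f at 0 has rank 1. Corank 2; j^3 = (2*p + q)^3 is a perfect cube, so E-series; the 5-jet and mu = 8 give E_8.

Type E8, Milnor number mu = 8.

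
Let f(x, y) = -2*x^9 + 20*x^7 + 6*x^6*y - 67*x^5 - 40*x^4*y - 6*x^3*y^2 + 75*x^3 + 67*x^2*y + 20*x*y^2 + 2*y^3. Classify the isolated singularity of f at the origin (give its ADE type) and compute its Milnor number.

The Hessian of f at 0 is [[0, 0], [0, 0]] with rank 0, so corank 2. A Groebner basis of the Jacobian ideal J(f) in C{x,y} is {y^3, x^2 - 2*y^2/11, x*y + 5*y^2/11}; counting standard monomials gives mu = 4. Corank 2; j^3 = (3*x + y)*(25*x^2 + 14*x*y + 2*y^2) splits into three distinct lines over C (the quadratic factor has nonzero discriminant), so D_4.

Type D_{4}, Milnor number mu = 4.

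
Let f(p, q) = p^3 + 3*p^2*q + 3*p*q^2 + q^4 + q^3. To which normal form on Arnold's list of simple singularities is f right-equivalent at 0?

The Hessian of f at 0 has rank 0. Corank 2; j^3 = (p + q)^3 is a perfect cube, so E-series; the 4-jet and mu = 6 give E_6.

E6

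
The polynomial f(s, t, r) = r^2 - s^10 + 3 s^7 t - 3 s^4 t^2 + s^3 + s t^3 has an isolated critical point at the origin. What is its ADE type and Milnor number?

Type E7, Milnor number mu = 7.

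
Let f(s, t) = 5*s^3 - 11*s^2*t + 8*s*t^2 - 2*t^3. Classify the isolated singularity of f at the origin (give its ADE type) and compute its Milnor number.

Type D4, Milnor number mu = 4.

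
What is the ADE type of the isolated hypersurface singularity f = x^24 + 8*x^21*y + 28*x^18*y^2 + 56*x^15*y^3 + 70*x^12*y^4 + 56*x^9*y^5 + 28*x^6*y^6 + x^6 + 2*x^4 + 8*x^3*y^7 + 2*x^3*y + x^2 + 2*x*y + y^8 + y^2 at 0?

A_{7}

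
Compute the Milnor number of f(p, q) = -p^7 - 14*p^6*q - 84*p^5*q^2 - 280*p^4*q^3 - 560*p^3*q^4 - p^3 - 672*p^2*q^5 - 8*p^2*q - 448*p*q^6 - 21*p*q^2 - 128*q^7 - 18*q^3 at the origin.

8

The Hessian of f at 0 has rank 0. Corank 2; j^3 = -(p + 2*q)*(p + 3*q)^2 has shape L^2 M (L != M), so D-series; mu = 8 gives D_8.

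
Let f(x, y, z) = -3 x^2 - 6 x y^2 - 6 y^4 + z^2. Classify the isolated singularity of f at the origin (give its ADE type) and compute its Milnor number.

Type A3, Milnor number mu = 3.

The Hessian of f at 0 has rank 2. Corank 1: A-series; mu = 3 gives A_3.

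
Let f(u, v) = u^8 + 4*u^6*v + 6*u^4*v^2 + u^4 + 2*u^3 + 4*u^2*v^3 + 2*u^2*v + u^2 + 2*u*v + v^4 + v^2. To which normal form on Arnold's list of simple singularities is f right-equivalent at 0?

The Hessian of f at 0 is [[2, 2], [2, 2]] with rank 1, so corank 1. A Groebner basis of the Jacobian ideal J(f) in C{u,v} is {u^2 + u + v, u*v - u - v, u + v^2 + v}; counting standard monomials gives mu = 3. Corank 1: A-series; mu = 3 gives A_3.

A_{3}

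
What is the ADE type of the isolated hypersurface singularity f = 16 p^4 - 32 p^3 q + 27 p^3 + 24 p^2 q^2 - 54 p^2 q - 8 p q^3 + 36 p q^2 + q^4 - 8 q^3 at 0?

E_{6}

The Hessian of f at 0 is [[0, 0], [0, 0]] with rank 0, so corank 2. A Groebner basis of the Jacobian ideal J(f) in C{p,q} is {q^4, p*q^2 - 11*q^3/18, p^2 - 4*p*q/3 + 4*q^2/9}; counting standard monomials gives mu = 6. Corank 2; j^3 = (3*p - 2*q)^3 is a perfect cube, so E-series; the 4-jet and mu = 6 give E_6.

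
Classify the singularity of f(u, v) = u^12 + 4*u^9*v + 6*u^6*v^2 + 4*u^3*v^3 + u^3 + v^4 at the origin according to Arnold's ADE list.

E_6

The Hessian of f at 0 has rank 0. Corank 2; j^3 = u^3 is a perfect cube, so E-series; the 4-jet and mu = 6 give E_6.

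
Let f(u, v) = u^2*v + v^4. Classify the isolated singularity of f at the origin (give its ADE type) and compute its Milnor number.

The Hessian of f at 0 has rank 0. Corank 2; j^3 = u^2*v has shape L^2 M (L != M), so D-series; mu = 5 gives D_5.

Type D_{5}, Milnor number mu = 5.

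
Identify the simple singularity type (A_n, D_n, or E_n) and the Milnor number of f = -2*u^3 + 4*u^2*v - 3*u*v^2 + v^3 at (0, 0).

The Hessian of f at 0 has rank 0. Corank 2; j^3 = -(u - v)*(2*u^2 - 2*u*v + v^2) splits into three distinct lines over C (the quadratic factor has nonzero discriminant), so D_4.

Type D_4, Milnor number mu = 4.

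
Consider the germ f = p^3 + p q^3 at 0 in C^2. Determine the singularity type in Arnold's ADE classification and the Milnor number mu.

The Hessian of f at 0 has rank 0. Corank 2; j^3 = p^3 is a perfect cube, so E-series; the 4-jet and mu = 7 give E_7.

Type E_7, Milnor number mu = 7.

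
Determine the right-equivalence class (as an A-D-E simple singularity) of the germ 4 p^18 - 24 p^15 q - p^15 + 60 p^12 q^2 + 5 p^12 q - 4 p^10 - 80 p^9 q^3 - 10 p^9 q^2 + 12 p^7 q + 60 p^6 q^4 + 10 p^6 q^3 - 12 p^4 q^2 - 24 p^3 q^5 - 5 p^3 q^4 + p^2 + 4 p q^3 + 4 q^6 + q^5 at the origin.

The Hessian of f at 0 has rank 1. Corank 1: A-series; mu = 4 gives A_4.

A_4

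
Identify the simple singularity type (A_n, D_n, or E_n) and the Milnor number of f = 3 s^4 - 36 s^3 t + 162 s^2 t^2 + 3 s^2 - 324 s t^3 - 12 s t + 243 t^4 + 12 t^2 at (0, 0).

The Hessian of f at 0 has rank 1. Corank 1: A-series; mu = 3 gives A_3.

Type A_3, Milnor number mu = 3.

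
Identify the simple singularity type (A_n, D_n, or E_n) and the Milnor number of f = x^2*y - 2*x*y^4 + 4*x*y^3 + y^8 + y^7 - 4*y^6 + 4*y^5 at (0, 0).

The Hessian of f at 0 has rank 0. Corank 2; j^3 = x^2*y has shape L^2 M (L != M), so D-series; mu = 9 gives D_9.

Type D_9, Milnor number mu = 9.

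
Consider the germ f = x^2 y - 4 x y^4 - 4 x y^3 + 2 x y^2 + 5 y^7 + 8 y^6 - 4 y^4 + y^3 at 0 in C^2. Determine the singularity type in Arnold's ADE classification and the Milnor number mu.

Type D_8, Milnor number mu = 8.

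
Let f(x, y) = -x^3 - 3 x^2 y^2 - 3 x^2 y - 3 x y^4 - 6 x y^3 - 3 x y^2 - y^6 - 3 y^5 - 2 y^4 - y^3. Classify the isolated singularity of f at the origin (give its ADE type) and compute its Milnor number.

The Hessian of f at 0 has rank 0. Corank 2; j^3 = -(x + y)^3 is a perfect cube, so E-series; the 4-jet and mu = 6 give E_6.

Type E_{6}, Milnor number mu = 6.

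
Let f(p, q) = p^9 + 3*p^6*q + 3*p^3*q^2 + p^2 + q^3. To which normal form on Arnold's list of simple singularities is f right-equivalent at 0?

The Hessian of f at 0 has rank 1. Corank 1: A-series; mu = 2 gives A_2.

A_2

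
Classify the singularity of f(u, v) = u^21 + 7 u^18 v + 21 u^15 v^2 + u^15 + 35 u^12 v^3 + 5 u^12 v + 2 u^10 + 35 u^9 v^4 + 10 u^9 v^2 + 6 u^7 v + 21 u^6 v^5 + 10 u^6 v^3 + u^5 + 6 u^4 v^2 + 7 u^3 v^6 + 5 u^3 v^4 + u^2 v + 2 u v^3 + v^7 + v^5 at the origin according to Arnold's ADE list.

The Hessian of f at 0 has rank 0. Corank 2; j^3 = u^2*v has shape L^2 M (L != M), so D-series; mu = 8 gives D_8.

D_{8}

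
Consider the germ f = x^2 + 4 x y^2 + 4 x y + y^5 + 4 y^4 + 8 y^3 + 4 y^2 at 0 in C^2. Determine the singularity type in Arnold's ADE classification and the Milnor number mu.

Type A_{4}, Milnor number mu = 4.

The Hessian of f at 0 is [[2, 4], [4, 8]] with rank 1, so corank 1. A Groebner basis of the Jacobian ideal J(f) in C{x,y} is {x^2 + 4*x*y - 2*x - 4*y, x/2 + y^2 + y}; counting standard monomials gives mu = 4. Corank 1: A-series; mu = 4 gives A_4.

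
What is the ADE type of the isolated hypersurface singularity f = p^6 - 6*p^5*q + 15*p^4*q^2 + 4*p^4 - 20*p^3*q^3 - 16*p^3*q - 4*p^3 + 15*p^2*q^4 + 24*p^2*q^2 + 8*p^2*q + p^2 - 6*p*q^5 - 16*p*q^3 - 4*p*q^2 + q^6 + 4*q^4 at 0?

A_{5}

The Hessian of f at 0 has rank 1. Corank 1: A-series; mu = 5 gives A_5.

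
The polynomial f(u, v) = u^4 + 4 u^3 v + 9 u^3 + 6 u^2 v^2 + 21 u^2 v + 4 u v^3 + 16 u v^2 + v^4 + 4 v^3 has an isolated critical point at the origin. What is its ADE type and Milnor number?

The Hessian of f at 0 is [[0, 0], [0, 0]] with rank 0, so corank 2. A Groebner basis of the Jacobian ideal J(f) in C{u,v} is {u*v^2 + 27*u*v/2 + 9*v^2, -81*u*v/4 + v^3 - 27*v^2/2, u^2 + 5*u*v/3 + 2*v^2/3}; counting standard monomials gives mu = 5. Corank 2; j^3 = (u + v)*(3*u + 2*v)^2 has shape L^2 M (L != M), so D-series; mu = 5 gives D_5.

Type D5, Milnor number mu = 5.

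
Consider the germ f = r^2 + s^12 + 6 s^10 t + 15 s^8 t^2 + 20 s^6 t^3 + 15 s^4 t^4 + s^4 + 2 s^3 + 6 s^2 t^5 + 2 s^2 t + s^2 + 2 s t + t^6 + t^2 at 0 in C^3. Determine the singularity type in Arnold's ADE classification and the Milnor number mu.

The Hessian of f at 0 has rank 2. Corank 1: A-series; mu = 5 gives A_5.

Type A_{5}, Milnor number mu = 5.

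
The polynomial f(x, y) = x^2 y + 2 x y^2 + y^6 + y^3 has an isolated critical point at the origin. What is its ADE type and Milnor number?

Type D7, Milnor number mu = 7.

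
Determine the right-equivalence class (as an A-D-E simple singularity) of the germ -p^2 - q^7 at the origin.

A_{6}

The Hessian of f at 0 has rank 1. Corank 1: A-series; mu = 6 gives A_6.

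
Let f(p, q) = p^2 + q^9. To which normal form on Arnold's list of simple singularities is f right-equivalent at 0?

A_8

The Hessian of f at 0 has rank 1. Corank 1: A-series; mu = 8 gives A_8.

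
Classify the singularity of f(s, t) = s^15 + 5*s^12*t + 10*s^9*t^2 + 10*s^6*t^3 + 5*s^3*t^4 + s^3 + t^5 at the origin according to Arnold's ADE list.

E_{8}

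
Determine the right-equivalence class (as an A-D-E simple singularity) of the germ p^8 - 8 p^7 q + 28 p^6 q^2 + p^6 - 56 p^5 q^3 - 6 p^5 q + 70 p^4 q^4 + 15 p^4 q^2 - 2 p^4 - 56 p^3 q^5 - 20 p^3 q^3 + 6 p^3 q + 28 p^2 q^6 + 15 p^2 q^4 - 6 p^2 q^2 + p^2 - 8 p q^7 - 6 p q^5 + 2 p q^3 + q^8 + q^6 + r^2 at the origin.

The Hessian of f at 0 is [[2, 0, 0], [0, 0, 0], [0, 0, 2]] with rank 2, so corank 1. A Groebner basis of the Jacobian ideal J(f) in C{p,q,r} is {3*p^2 + p*q + q^4, p^3, p^2*q, p*q^2 - p/3 - q^3/3, r}; counting standard monomials gives mu = 7. Corank 1: A-series; mu = 7 gives A_7.

A_7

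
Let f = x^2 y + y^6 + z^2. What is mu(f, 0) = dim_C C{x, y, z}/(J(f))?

7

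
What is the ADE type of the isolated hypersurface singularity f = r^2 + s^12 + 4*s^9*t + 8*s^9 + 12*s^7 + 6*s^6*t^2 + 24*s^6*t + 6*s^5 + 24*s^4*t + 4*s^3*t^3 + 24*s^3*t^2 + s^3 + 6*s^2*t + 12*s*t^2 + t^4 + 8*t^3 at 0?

E_{6}

The Hessian of f at 0 has rank 1. Corank 2; j^3 = (s + 2*t)^3 is a perfect cube, so E-series; the 4-jet and mu = 6 give E_6.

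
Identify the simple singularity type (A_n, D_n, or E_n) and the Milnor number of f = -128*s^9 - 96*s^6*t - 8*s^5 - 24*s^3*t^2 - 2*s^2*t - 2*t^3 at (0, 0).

The Hessian of f at 0 is [[0, 0], [0, 0]] with rank 0, so corank 2. A Groebner basis of the Jacobian ideal J(f) in C{s,t} is {t^3, s^2 + 3*t^2, s*t}; counting standard monomials gives mu = 4. Corank 2; j^3 = -2*t*(s^2 + t^2) splits into three distinct lines over C (the quadratic factor has nonzero discriminant), so D_4.

Type D4, Milnor number mu = 4.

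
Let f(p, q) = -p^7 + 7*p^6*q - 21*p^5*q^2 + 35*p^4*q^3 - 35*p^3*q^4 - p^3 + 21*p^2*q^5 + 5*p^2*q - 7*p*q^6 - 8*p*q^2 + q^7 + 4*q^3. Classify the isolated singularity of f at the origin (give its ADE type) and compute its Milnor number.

Type D_8, Milnor number mu = 8.

The Hessian of f at 0 has rank 0. Corank 2; j^3 = -(p - 2*q)^2*(p - q) has shape L^2 M (L != M), so D-series; mu = 8 gives D_8.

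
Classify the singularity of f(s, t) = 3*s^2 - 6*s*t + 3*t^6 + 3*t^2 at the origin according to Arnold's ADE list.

A_{5}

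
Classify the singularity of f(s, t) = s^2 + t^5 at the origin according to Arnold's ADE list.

A4

The Hessian of f at 0 has rank 1. Corank 1: A-series; mu = 4 gives A_4.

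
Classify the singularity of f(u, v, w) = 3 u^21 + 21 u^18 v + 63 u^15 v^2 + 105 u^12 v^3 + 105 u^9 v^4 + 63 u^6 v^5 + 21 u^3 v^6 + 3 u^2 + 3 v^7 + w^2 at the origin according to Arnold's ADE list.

The Hessian of f at 0 has rank 2. Corank 1: A-series; mu = 6 gives A_6.

A_{6}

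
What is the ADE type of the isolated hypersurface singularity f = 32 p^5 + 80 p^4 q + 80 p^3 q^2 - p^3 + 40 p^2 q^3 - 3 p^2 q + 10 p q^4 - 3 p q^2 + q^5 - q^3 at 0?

E_8

The Hessian of f at 0 is [[0, 0], [0, 0]] with rank 0, so corank 2. A Groebner basis of the Jacobian ideal J(f) in C{p,q} is {q^5, p*q^3 + 7*q^4/8, p^2 + 2*p*q + q^2}; counting standard monomials gives mu = 8. Corank 2; j^3 = -(p + q)^3 is a perfect cube, so E-series; the 5-jet and mu = 8 give E_8.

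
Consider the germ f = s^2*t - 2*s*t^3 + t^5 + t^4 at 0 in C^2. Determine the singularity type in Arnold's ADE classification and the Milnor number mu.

Type D_5, Milnor number mu = 5.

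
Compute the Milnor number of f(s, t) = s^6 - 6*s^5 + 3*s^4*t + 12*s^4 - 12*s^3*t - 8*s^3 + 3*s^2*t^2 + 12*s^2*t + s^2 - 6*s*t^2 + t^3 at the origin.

2

The Hessian of f at 0 is [[2, 0], [0, 0]] with rank 1, so corank 1. A Groebner basis of the Jacobian ideal J(f) in C{s,t} is {t^2, s}; counting standard monomials gives mu = 2. Corank 1: A-series; mu = 2 gives A_2.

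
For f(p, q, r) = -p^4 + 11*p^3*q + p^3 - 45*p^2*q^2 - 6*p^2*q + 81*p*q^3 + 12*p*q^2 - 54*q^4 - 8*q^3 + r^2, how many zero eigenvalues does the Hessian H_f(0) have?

2

Hessian at 0 has rank 1.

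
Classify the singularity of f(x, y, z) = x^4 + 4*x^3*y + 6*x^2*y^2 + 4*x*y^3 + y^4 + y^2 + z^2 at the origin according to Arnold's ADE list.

The Hessian of f at 0 is [[0, 0, 0], [0, 2, 0], [0, 0, 2]] with rank 2, so corank 1. A Groebner basis of the Jacobian ideal J(f) in C{x,y,z} is {x^3, y, z}; counting standard monomials gives mu = 3. Corank 1: A-series; mu = 3 gives A_3.

A_{3}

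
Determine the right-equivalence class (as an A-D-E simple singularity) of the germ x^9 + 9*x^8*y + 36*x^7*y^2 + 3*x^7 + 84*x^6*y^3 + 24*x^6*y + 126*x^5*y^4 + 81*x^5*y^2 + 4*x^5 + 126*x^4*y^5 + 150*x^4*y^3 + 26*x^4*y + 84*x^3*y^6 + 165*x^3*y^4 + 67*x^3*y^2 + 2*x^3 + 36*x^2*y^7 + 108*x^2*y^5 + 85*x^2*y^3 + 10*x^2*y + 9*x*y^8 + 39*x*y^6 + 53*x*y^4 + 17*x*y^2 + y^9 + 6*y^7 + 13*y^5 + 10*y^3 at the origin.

The Hessian of f at 0 is [[0, 0], [0, 0]] with rank 0, so corank 2. A Groebner basis of the Jacobian ideal J(f) in C{x,y} is {y^3, x^2 - 11*y^2/2, x*y + 5*y^2/2}; counting standard monomials gives mu = 4. Corank 2; j^3 = (x + 2*y)*(2*x^2 + 6*x*y + 5*y^2) splits into three distinct lines over C (the quadratic factor has nonzero discriminant), so D_4.

D4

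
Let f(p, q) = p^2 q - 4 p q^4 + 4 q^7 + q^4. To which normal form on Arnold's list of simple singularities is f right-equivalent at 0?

D_{5}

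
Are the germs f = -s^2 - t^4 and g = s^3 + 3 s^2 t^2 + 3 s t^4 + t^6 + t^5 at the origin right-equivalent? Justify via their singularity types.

The Hessian of f at 0 has rank 1. Corank 1: A-series; mu = 3 gives A_3. The Hessian of g at 0 has rank 0. Corank 2; j^3 = s^3 is a perfect cube, so E-series; the 5-jet and mu = 8 give E_8. f is A_3 but g is E_8, hence not right-equivalent.

No.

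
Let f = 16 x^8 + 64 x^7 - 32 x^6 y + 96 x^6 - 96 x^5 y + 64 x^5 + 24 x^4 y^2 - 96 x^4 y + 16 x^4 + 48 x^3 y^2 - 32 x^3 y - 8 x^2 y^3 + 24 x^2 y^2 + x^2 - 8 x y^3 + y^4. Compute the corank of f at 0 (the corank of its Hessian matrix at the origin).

Hessian at 0 has rank 1.

1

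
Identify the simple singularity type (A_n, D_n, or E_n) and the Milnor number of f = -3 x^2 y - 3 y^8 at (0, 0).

Type D_{9}, Milnor number mu = 9.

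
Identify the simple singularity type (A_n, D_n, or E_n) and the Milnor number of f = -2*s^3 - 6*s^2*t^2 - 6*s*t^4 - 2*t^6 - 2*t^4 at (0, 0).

The Hessian of f at 0 is [[0, 0], [0, 0]] with rank 0, so corank 2. A Groebner basis of the Jacobian ideal J(f) in C{s,t} is {s^3, s^2*t, s^2/2 + s*t^2, t^3}; counting standard monomials gives mu = 6. Corank 2; j^3 = -2*s^3 is a perfect cube, so E-series; the 4-jet and mu = 6 give E_6.

Type E6, Milnor number mu = 6.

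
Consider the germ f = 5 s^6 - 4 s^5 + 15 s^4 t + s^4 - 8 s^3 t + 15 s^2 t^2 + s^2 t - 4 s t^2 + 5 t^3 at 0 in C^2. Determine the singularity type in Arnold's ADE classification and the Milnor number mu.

The Hessian of f at 0 is [[0, 0], [0, 0]] with rank 0, so corank 2. A Groebner basis of the Jacobian ideal J(f) in C{s,t} is {t^3, s^2 - t^2, s*t - 2*t^2}; counting standard monomials gives mu = 4. Corank 2; j^3 = t*(s^2 - 4*s*t + 5*t^2) splits into three distinct lines over C (the quadratic factor has nonzero discriminant), so D_4.

Type D_4, Milnor number mu = 4.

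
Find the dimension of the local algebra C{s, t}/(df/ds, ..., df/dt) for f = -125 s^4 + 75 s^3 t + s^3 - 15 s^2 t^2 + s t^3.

The Hessian of f at 0 has rank 0. Corank 2; j^3 = s^3 is a perfect cube, so E-series; the 4-jet and mu = 7 give E_7.

7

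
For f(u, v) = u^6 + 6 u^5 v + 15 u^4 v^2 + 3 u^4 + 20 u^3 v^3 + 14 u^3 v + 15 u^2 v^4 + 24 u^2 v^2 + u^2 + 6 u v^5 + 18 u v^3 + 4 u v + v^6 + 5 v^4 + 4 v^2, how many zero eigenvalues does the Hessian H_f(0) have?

Hessian at 0 has rank 1.

1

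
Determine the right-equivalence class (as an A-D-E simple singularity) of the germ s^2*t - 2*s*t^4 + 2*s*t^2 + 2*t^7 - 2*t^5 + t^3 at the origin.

The Hessian of f at 0 has rank 0. Corank 2; j^3 = t*(s + t)^2 has shape L^2 M (L != M), so D-series; mu = 8 gives D_8.

D_{8}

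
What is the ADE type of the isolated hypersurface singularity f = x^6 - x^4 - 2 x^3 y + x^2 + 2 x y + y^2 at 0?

A3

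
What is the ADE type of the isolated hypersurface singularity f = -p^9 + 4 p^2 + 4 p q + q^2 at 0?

The Hessian of f at 0 has rank 1. Corank 1: A-series; mu = 8 gives A_8.

A_{8}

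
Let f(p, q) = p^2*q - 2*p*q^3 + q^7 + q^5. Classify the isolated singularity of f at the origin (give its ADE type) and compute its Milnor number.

Type D_{8}, Milnor number mu = 8.

The Hessian of f at 0 has rank 0. Corank 2; j^3 = p^2*q has shape L^2 M (L != M), so D-series; mu = 8 gives D_8.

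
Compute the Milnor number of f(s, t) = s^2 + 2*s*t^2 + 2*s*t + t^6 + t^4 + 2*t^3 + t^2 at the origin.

5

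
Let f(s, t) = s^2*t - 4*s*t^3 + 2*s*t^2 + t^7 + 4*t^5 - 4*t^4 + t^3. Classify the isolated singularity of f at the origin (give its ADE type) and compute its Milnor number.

The Hessian of f at 0 has rank 0. Corank 2; j^3 = t*(s + t)^2 has shape L^2 M (L != M), so D-series; mu = 8 gives D_8.

Type D8, Milnor number mu = 8.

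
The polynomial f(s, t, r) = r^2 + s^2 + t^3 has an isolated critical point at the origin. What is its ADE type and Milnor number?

The Hessian of f at 0 is [[2, 0, 0], [0, 0, 0], [0, 0, 2]] with rank 2, so corank 1. A Groebner basis of the Jacobian ideal J(f) in C{s,t,r} is {t^2, s, r}; counting standard monomials gives mu = 2. Corank 1: A-series; mu = 2 gives A_2.

Type A2, Milnor number mu = 2.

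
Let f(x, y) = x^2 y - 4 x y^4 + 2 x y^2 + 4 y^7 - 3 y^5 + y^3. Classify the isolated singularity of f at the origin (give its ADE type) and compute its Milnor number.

The Hessian of f at 0 is [[0, 0], [0, 0]] with rank 0, so corank 2. A Groebner basis of the Jacobian ideal J(f) in C{x,y} is {-x*y/2 + y^4 - y^2/2, x*y^2 + y^3, x^2 + 9*x*y/2 + 7*y^2/2}; counting standard monomials gives mu = 6. Corank 2; j^3 = y*(x + y)^2 has shape L^2 M (L != M), so D-series; mu = 6 gives D_6.

Type D_{6}, Milnor number mu = 6.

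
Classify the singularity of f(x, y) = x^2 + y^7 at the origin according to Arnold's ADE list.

A_{6}

The Hessian of f at 0 has rank 1. Corank 1: A-series; mu = 6 gives A_6.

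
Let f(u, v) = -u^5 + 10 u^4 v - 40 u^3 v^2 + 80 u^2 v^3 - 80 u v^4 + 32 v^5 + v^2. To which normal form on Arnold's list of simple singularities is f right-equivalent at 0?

A_{4}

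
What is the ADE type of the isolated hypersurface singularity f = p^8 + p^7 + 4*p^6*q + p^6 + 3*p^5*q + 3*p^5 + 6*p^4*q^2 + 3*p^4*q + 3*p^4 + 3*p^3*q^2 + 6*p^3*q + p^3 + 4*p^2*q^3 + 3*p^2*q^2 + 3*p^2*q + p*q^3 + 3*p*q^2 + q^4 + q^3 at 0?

The Hessian of f at 0 has rank 0. Corank 2; j^3 = (p + q)^3 is a perfect cube, so E-series; the 4-jet and mu = 7 give E_7.

E_7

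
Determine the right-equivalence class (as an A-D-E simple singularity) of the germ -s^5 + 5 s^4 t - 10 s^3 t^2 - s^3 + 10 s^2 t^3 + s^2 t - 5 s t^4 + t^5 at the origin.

The Hessian of f at 0 is [[0, 0], [0, 0]] with rank 0, so corank 2. A Groebner basis of the Jacobian ideal J(f) in C{s,t} is {s*t/5 + t^4, s*t^2, s^2 - s*t}; counting standard monomials gives mu = 6. Corank 2; j^3 = -s^2*(s - t) has shape L^2 M (L != M), so D-series; mu = 6 gives D_6.

D_6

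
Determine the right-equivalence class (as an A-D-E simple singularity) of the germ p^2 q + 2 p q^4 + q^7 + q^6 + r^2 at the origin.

D_{7}

The Hessian of f at 0 is [[0, 0, 0], [0, 0, 0], [0, 0, 2]] with rank 1, so corank 2. A Groebner basis of the Jacobian ideal J(f) in C{p,q,r} is {p*q + q^4, p^3, p^2*q, -p^2/6 + p*q^2, r}; counting standard monomials gives mu = 7. Corank 2; j^3 = p^2*q has shape L^2 M (L != M), so D-series; mu = 7 gives D_7.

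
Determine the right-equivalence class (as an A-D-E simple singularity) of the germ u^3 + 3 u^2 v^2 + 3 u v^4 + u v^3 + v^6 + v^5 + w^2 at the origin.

E7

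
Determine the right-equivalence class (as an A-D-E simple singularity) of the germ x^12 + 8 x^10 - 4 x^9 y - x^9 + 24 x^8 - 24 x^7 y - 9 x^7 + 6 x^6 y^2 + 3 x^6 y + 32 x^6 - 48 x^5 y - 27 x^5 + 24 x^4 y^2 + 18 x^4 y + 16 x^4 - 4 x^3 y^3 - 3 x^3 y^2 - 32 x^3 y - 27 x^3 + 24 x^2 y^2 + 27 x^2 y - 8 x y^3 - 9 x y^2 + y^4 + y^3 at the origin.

E_{6}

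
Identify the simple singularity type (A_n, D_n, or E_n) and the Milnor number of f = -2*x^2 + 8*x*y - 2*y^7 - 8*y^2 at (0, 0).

Type A6, Milnor number mu = 6.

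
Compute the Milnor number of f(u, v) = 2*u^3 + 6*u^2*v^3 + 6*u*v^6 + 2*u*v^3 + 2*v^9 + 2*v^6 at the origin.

The Hessian of f at 0 has rank 0. Corank 2; j^3 = 2*u^3 is a perfect cube, so E-series; the 4-jet and mu = 7 give E_7.

7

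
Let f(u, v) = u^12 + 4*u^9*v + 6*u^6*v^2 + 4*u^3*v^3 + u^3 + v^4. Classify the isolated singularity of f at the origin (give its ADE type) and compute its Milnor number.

The Hessian of f at 0 has rank 0. Corank 2; j^3 = u^3 is a perfect cube, so E-series; the 4-jet and mu = 6 give E_6.

Type E6, Milnor number mu = 6.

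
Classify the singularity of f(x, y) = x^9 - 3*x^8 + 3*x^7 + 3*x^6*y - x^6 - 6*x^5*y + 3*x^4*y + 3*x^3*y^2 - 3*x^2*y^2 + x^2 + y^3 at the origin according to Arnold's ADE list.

A2

The Hessian of f at 0 is [[2, 0], [0, 0]] with rank 1, so corank 1. A Groebner basis of the Jacobian ideal J(f) in C{x,y} is {y^2, x}; counting standard monomials gives mu = 2. Corank 1: A-series; mu = 2 gives A_2.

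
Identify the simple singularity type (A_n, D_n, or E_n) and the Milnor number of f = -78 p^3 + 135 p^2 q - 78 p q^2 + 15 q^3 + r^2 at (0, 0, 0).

The Hessian of f at 0 has rank 1. Corank 2; j^3 = -3*(2*p - q)*(13*p^2 - 16*p*q + 5*q^2) splits into three distinct lines over C (the quadratic factor has nonzero discriminant), so D_4.

Type D_4, Milnor number mu = 4.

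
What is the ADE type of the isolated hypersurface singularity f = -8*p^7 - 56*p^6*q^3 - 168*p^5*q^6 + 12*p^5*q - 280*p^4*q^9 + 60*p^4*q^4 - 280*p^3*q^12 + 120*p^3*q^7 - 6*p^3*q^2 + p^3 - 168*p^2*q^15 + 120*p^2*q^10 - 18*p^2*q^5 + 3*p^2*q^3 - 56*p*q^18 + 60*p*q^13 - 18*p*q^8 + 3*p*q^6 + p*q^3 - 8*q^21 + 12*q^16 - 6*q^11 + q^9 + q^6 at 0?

E7

The Hessian of f at 0 has rank 0. Corank 2; j^3 = p^3 is a perfect cube, so E-series; the 4-jet and mu = 7 give E_7.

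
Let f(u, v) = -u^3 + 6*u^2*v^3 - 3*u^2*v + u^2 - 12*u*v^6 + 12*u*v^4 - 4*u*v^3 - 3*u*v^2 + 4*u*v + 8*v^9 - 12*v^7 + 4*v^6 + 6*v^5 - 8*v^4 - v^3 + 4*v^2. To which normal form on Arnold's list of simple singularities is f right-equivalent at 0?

A_2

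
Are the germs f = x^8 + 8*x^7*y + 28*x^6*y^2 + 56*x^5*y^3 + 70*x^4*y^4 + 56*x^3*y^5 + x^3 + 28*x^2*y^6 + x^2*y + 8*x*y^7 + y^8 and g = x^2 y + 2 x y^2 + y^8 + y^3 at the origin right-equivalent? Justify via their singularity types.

Yes.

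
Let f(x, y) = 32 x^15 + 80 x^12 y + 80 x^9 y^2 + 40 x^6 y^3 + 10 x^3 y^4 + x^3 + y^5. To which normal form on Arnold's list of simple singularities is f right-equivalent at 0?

E8

The Hessian of f at 0 is [[0, 0], [0, 0]] with rank 0, so corank 2. A Groebner basis of the Jacobian ideal J(f) in C{x,y} is {y^4, x^2}; counting standard monomials gives mu = 8. Corank 2; j^3 = x^3 is a perfect cube, so E-series; the 5-jet and mu = 8 give E_8.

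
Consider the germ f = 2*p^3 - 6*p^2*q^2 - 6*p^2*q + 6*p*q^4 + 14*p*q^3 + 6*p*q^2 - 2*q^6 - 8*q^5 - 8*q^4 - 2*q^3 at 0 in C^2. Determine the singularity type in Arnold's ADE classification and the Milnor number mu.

The Hessian of f at 0 has rank 0. Corank 2; j^3 = 2*(p - q)^3 is a perfect cube, so E-series; the 4-jet and mu = 7 give E_7.

Type E_7, Milnor number mu = 7.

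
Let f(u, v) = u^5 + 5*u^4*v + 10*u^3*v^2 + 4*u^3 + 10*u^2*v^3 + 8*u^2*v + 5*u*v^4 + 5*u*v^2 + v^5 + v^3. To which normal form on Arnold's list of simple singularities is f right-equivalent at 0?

D_6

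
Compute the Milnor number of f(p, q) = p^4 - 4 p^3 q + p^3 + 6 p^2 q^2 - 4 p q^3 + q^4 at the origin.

6

The Hessian of f at 0 has rank 0. Corank 2; j^3 = p^3 is a perfect cube, so E-series; the 4-jet and mu = 6 give E_6.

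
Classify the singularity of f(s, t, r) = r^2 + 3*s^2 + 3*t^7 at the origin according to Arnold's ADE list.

A6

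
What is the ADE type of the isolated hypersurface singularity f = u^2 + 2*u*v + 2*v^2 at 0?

The Hessian of f at 0 is [[2, 2], [2, 4]] with rank 2, so corank 0. A Groebner basis of the Jacobian ideal J(f) in C{u,v} is {u, v}; counting standard monomials gives mu = 1. Corank 0: nondegenerate Morse point, so A_1.

A_1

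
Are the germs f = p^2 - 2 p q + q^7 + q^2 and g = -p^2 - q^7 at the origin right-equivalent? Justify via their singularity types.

The Hessian of f at 0 is [[2, -2], [-2, 2]] with rank 1, so corank 1. A Groebner basis of the Jacobian ideal J(f) in C{p,q} is {q^6, p - q}; counting standard monomials gives mu = 6. Corank 1: A-series; mu = 6 gives A_6. The Hessian of g at 0 is [[-2, 0], [0, 0]] with rank 1, so corank 1. A Groebner basis of the Jacobian ideal J(g) in C{p,q} is {q^6, p}; counting standard monomials gives mu = 6. Corank 1: A-series; mu = 6 gives A_6. Both have type A_6, hence right-equivalent.

Yes.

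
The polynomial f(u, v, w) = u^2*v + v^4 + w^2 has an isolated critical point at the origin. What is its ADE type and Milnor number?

Type D_{5}, Milnor number mu = 5.

The Hessian of f at 0 has rank 1. Corank 2; j^3 = u^2*v has shape L^2 M (L != M), so D-series; mu = 5 gives D_5.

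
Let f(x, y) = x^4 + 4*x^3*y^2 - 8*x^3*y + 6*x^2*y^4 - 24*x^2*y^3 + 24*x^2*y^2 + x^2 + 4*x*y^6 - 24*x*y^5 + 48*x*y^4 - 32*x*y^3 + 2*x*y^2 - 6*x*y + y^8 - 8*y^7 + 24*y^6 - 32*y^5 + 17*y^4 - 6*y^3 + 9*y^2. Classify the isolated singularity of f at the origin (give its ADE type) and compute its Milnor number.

The Hessian of f at 0 has rank 1. Corank 1: A-series; mu = 3 gives A_3.

Type A3, Milnor number mu = 3.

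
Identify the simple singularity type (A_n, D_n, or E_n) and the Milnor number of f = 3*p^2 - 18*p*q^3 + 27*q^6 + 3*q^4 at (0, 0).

The Hessian of f at 0 is [[6, 0], [0, 0]] with rank 1, so corank 1. A Groebner basis of the Jacobian ideal J(f) in C{p,q} is {q^3, p}; counting standard monomials gives mu = 3. Corank 1: A-series; mu = 3 gives A_3.

Type A3, Milnor number mu = 3.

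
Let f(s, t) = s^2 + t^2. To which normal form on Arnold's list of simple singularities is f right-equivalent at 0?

A1

The Hessian of f at 0 has rank 2. Corank 0: nondegenerate Morse point, so A_1.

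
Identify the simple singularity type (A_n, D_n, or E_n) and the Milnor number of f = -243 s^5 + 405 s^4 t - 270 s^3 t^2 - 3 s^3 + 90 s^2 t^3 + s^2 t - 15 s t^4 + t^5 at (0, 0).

The Hessian of f at 0 has rank 0. Corank 2; j^3 = -s^2*(3*s - t) has shape L^2 M (L != M), so D-series; mu = 6 gives D_6.

Type D_6, Milnor number mu = 6.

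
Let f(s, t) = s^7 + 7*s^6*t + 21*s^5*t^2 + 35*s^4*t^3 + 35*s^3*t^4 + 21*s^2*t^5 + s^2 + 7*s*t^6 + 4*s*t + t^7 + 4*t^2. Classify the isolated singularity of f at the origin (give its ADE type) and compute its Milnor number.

Type A6, Milnor number mu = 6.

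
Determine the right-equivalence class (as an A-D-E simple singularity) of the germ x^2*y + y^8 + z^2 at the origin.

D9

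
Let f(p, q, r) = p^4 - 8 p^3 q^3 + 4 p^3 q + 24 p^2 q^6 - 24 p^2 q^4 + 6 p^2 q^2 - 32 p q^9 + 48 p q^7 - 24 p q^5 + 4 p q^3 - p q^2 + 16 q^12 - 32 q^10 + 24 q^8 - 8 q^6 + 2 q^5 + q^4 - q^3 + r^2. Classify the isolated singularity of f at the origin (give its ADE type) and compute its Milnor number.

The Hessian of f at 0 has rank 1. Corank 2; j^3 = -q^2*(p + q) has shape L^2 M (L != M), so D-series; mu = 5 gives D_5.

Type D5, Milnor number mu = 5.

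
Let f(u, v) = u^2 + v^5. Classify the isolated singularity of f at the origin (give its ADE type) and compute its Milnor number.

Type A_4, Milnor number mu = 4.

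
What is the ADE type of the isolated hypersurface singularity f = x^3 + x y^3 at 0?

The Hessian of f at 0 is [[0, 0], [0, 0]] with rank 0, so corank 2. A Groebner basis of the Jacobian ideal J(f) in C{x,y} is {x^3, x*y^2, 3*x^2 + y^3}; counting standard monomials gives mu = 7. Corank 2; j^3 = x^3 is a perfect cube, so E-series; the 4-jet and mu = 7 give E_7.

E7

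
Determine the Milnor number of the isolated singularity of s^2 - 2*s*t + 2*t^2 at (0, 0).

1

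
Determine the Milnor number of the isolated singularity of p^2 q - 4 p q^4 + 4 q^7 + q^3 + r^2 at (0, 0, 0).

4

The Hessian of f at 0 is [[0, 0, 0], [0, 0, 0], [0, 0, 2]] with rank 1, so corank 2. A Groebner basis of the Jacobian ideal J(f) in C{p,q,r} is {q^3, p^2 + 3*q^2, p*q, r}; counting standard monomials gives mu = 4. Corank 2; j^3 = q*(p^2 + q^2) splits into three distinct lines over C (the quadratic factor has nonzero discriminant), so D_4.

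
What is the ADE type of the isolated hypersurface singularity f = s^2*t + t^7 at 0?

The Hessian of f at 0 has rank 0. Corank 2; j^3 = s^2*t has shape L^2 M (L != M), so D-series; mu = 8 gives D_8.

D8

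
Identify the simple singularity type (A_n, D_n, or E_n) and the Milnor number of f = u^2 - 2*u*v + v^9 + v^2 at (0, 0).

Type A8, Milnor number mu = 8.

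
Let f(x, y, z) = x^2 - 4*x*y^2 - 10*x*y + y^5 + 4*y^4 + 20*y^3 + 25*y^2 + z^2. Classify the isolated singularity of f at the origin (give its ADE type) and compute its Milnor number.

Type A4, Milnor number mu = 4.

The Hessian of f at 0 is [[2, -10, 0], [-10, 50, 0], [0, 0, 2]] with rank 2, so corank 1. A Groebner basis of the Jacobian ideal J(f) in C{x,y,z} is {x^2 - 10*x*y + 25*x/2 - 125*y/2, -x/2 + y^2 + 5*y/2, z}; counting standard monomials gives mu = 4. Corank 1: A-series; mu = 4 gives A_4.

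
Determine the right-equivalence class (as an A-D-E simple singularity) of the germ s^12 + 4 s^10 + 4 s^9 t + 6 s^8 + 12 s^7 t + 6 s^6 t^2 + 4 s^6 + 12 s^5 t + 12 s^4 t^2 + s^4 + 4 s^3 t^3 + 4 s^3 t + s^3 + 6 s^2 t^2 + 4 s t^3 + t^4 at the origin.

E_{6}

The Hessian of f at 0 has rank 0. Corank 2; j^3 = s^3 is a perfect cube, so E-series; the 4-jet and mu = 6 give E_6.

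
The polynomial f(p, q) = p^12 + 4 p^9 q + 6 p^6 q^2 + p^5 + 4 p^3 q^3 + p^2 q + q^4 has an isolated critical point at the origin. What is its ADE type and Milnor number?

Type D_{5}, Milnor number mu = 5.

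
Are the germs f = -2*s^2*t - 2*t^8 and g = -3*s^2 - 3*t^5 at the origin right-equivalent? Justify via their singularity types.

No.

The Hessian of f at 0 has rank 0. Corank 2; j^3 = -2*s^2*t has shape L^2 M (L != M), so D-series; mu = 9 gives D_9. The Hessian of g at 0 has rank 1. Corank 1: A-series; mu = 4 gives A_4. f is D_9 but g is A_4, hence not right-equivalent.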